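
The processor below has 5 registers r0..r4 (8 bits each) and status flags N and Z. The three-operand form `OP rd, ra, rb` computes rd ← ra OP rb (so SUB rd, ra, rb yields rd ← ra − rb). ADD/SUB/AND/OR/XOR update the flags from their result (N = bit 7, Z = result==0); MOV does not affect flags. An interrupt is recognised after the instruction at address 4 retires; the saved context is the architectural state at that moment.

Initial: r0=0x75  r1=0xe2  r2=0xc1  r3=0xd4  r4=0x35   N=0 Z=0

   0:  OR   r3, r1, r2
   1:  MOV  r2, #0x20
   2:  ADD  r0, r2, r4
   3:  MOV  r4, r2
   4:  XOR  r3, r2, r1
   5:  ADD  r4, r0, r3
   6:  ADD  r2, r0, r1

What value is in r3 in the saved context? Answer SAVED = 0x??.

after  0: r0=0x75 r1=0xe2 r2=0xc1 r3=0xe3 r4=0x35  N=1 Z=0
after  1: r0=0x75 r1=0xe2 r2=0x20 r3=0xe3 r4=0x35  N=1 Z=0
after  2: r0=0x55 r1=0xe2 r2=0x20 r3=0xe3 r4=0x35  N=0 Z=0
after  3: r0=0x55 r1=0xe2 r2=0x20 r3=0xe3 r4=0x20  N=0 Z=0
after  4: r0=0x55 r1=0xe2 r2=0x20 r3=0xc2 r4=0x20  N=1 Z=0
-- IRQ taken; context saved, return-PC = 5 --

SAVED = 0xc2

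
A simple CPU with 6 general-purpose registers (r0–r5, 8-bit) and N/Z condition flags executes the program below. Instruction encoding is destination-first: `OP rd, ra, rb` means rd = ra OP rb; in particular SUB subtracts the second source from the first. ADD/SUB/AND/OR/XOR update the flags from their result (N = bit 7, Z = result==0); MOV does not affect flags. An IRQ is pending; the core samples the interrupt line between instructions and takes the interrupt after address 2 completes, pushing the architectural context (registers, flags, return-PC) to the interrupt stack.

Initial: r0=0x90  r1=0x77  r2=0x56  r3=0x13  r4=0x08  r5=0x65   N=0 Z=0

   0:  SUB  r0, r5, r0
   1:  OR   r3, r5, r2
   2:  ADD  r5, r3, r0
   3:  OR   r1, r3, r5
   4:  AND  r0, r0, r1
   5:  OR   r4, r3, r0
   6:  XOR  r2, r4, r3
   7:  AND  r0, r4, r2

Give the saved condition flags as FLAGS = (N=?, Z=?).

FLAGS = (N=0, Z=0)

after  0: r0=0xd5 r1=0x77 r2=0x56 r3=0x13 r4=0x08 r5=0x65  N=1 Z=0
after  1: r0=0xd5 r1=0x77 r2=0x56 r3=0x77 r4=0x08 r5=0x65  N=0 Z=0
after  2: r0=0xd5 r1=0x77 r2=0x56 r3=0x77 r4=0x08 r5=0x4c  N=0 Z=0
-- IRQ taken; context saved, return-PC = 3 --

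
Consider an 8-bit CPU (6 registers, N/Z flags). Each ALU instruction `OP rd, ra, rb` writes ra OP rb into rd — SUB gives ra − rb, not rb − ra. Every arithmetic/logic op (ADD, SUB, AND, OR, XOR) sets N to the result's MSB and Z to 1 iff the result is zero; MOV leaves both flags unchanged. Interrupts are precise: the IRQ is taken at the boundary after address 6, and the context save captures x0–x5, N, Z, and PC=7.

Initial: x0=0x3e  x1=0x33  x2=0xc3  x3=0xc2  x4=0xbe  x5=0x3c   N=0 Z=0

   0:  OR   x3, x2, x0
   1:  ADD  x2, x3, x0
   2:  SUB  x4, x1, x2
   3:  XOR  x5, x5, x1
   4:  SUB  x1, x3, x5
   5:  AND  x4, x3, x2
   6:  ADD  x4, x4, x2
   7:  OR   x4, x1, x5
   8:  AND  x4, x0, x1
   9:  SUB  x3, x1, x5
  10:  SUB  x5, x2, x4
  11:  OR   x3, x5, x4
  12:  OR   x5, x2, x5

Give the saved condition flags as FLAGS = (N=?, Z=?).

FLAGS = (N=0, Z=0)

after  0: x0=0x3e x1=0x33 x2=0xc3 x3=0xff x4=0xbe x5=0x3c  N=1 Z=0
after  1: x0=0x3e x1=0x33 x2=0x3d x3=0xff x4=0xbe x5=0x3c  N=0 Z=0
after  2: x0=0x3e x1=0x33 x2=0x3d x3=0xff x4=0xf6 x5=0x3c  N=1 Z=0
after  3: x0=0x3e x1=0x33 x2=0x3d x3=0xff x4=0xf6 x5=0x0f  N=0 Z=0
after  4: x0=0x3e x1=0xf0 x2=0x3d x3=0xff x4=0xf6 x5=0x0f  N=1 Z=0
after  5: x0=0x3e x1=0xf0 x2=0x3d x3=0xff x4=0x3d x5=0x0f  N=0 Z=0
after  6: x0=0x3e x1=0xf0 x2=0x3d x3=0xff x4=0x7a x5=0x0f  N=0 Z=0
-- IRQ taken; context saved, return-PC = 7 --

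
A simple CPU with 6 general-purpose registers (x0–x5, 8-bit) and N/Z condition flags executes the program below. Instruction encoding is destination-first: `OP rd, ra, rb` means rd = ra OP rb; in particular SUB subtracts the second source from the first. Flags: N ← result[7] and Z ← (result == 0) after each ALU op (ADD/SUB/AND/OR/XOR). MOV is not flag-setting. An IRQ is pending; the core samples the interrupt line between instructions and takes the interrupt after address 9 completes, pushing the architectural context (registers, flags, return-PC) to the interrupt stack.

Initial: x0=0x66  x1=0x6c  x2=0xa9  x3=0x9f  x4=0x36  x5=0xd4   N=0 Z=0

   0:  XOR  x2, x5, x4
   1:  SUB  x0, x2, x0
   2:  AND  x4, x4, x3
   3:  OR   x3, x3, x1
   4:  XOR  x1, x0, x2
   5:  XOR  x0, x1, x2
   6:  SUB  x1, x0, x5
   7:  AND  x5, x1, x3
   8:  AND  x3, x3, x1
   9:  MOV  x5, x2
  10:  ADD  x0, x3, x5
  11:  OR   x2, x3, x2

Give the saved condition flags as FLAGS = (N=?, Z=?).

FLAGS = (N=1, Z=0)

after  0: x0=0x66 x1=0x6c x2=0xe2 x3=0x9f x4=0x36 x5=0xd4  N=1 Z=0
after  1: x0=0x7c x1=0x6c x2=0xe2 x3=0x9f x4=0x36 x5=0xd4  N=0 Z=0
after  2: x0=0x7c x1=0x6c x2=0xe2 x3=0x9f x4=0x16 x5=0xd4  N=0 Z=0
after  3: x0=0x7c x1=0x6c x2=0xe2 x3=0xff x4=0x16 x5=0xd4  N=1 Z=0
after  4: x0=0x7c x1=0x9e x2=0xe2 x3=0xff x4=0x16 x5=0xd4  N=1 Z=0
after  5: x0=0x7c x1=0x9e x2=0xe2 x3=0xff x4=0x16 x5=0xd4  N=0 Z=0
after  6: x0=0x7c x1=0xa8 x2=0xe2 x3=0xff x4=0x16 x5=0xd4  N=1 Z=0
after  7: x0=0x7c x1=0xa8 x2=0xe2 x3=0xff x4=0x16 x5=0xa8  N=1 Z=0
after  8: x0=0x7c x1=0xa8 x2=0xe2 x3=0xa8 x4=0x16 x5=0xa8  N=1 Z=0
after  9: x0=0x7c x1=0xa8 x2=0xe2 x3=0xa8 x4=0x16 x5=0xe2  N=1 Z=0
-- IRQ taken; context saved, return-PC = 10 --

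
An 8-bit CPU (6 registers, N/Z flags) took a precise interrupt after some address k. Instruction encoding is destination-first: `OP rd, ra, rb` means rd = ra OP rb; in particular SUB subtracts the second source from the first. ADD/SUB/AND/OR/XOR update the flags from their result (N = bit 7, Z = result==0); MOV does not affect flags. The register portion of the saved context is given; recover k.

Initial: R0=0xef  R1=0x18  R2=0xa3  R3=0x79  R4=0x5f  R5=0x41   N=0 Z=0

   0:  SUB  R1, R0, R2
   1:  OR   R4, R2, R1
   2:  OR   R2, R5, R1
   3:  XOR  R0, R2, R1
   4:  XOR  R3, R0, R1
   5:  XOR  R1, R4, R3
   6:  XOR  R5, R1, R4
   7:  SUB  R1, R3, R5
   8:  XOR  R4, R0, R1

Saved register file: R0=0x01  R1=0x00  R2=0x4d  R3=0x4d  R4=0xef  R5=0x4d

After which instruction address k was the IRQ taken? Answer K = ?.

after  0: R0=0xef R1=0x4c R2=0xa3 R3=0x79 R4=0x5f R5=0x41  N=0 Z=0
after  1: R0=0xef R1=0x4c R2=0xa3 R3=0x79 R4=0xef R5=0x41  N=1 Z=0
after  2: R0=0xef R1=0x4c R2=0x4d R3=0x79 R4=0xef R5=0x41  N=0 Z=0
after  3: R0=0x01 R1=0x4c R2=0x4d R3=0x79 R4=0xef R5=0x41  N=0 Z=0
after  4: R0=0x01 R1=0x4c R2=0x4d R3=0x4d R4=0xef R5=0x41  N=0 Z=0
after  5: R0=0x01 R1=0xa2 R2=0x4d R3=0x4d R4=0xef R5=0x41  N=1 Z=0
after  6: R0=0x01 R1=0xa2 R2=0x4d R3=0x4d R4=0xef R5=0x4d  N=0 Z=0
after  7: R0=0x01 R1=0x00 R2=0x4d R3=0x4d R4=0xef R5=0x4d  N=0 Z=1
-- IRQ taken; context saved, return-PC = 8 --

K = 7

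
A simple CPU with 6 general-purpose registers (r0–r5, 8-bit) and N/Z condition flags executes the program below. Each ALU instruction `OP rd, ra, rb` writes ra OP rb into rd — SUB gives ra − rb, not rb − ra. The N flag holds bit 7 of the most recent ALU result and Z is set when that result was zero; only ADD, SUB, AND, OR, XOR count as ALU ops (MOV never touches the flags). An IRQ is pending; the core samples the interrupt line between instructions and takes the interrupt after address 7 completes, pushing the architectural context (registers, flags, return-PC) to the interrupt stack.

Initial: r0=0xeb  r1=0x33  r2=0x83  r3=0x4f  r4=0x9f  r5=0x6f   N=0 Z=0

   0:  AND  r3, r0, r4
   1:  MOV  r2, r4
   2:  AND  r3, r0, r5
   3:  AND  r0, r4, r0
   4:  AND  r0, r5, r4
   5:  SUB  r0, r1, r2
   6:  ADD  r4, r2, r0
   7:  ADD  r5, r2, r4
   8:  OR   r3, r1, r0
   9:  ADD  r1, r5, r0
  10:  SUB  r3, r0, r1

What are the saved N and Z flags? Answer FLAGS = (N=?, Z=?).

FLAGS = (N=1, Z=0)

after  0: r0=0xeb r1=0x33 r2=0x83 r3=0x8b r4=0x9f r5=0x6f  N=1 Z=0
after  1: r0=0xeb r1=0x33 r2=0x9f r3=0x8b r4=0x9f r5=0x6f  N=1 Z=0
after  2: r0=0xeb r1=0x33 r2=0x9f r3=0x6b r4=0x9f r5=0x6f  N=0 Z=0
after  3: r0=0x8b r1=0x33 r2=0x9f r3=0x6b r4=0x9f r5=0x6f  N=1 Z=0
after  4: r0=0x0f r1=0x33 r2=0x9f r3=0x6b r4=0x9f r5=0x6f  N=0 Z=0
after  5: r0=0x94 r1=0x33 r2=0x9f r3=0x6b r4=0x9f r5=0x6f  N=1 Z=0
after  6: r0=0x94 r1=0x33 r2=0x9f r3=0x6b r4=0x33 r5=0x6f  N=0 Z=0
after  7: r0=0x94 r1=0x33 r2=0x9f r3=0x6b r4=0x33 r5=0xd2  N=1 Z=0
-- IRQ taken; context saved, return-PC = 8 --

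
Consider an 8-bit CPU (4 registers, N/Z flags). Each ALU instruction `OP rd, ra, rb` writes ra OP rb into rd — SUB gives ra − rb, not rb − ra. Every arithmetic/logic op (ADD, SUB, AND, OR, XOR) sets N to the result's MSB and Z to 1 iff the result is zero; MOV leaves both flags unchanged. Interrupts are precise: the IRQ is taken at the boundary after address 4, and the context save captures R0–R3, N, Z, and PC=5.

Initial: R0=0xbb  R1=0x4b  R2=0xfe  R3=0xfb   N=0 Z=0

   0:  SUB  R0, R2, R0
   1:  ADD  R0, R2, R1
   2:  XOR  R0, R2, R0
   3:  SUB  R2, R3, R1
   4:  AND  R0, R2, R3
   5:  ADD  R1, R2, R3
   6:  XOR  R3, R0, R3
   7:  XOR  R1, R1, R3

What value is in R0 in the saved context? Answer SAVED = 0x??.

after  0: R0=0x43 R1=0x4b R2=0xfe R3=0xfb  N=0 Z=0
after  1: R0=0x49 R1=0x4b R2=0xfe R3=0xfb  N=0 Z=0
after  2: R0=0xb7 R1=0x4b R2=0xfe R3=0xfb  N=1 Z=0
after  3: R0=0xb7 R1=0x4b R2=0xb0 R3=0xfb  N=1 Z=0
after  4: R0=0xb0 R1=0x4b R2=0xb0 R3=0xfb  N=1 Z=0
-- IRQ taken; context saved, return-PC = 5 --

SAVED = 0xb0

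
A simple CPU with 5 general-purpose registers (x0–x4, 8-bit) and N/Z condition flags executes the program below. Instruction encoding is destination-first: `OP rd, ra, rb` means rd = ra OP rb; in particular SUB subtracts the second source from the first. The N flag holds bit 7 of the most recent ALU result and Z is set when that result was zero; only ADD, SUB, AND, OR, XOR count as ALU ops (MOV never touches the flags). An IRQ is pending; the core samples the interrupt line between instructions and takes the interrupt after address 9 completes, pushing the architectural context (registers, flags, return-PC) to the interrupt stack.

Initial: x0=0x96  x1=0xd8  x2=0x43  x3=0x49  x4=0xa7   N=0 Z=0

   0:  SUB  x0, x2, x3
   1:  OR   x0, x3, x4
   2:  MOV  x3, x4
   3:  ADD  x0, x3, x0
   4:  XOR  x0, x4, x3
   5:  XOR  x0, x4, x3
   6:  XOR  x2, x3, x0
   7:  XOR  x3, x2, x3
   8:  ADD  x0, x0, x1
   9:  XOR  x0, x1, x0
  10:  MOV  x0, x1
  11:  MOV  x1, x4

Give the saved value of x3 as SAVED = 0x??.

SAVED = 0x00

after  0: x0=0xfa x1=0xd8 x2=0x43 x3=0x49 x4=0xa7  N=1 Z=0
after  1: x0=0xef x1=0xd8 x2=0x43 x3=0x49 x4=0xa7  N=1 Z=0
after  2: x0=0xef x1=0xd8 x2=0x43 x3=0xa7 x4=0xa7  N=1 Z=0
after  3: x0=0x96 x1=0xd8 x2=0x43 x3=0xa7 x4=0xa7  N=1 Z=0
after  4: x0=0x00 x1=0xd8 x2=0x43 x3=0xa7 x4=0xa7  N=0 Z=1
after  5: x0=0x00 x1=0xd8 x2=0x43 x3=0xa7 x4=0xa7  N=0 Z=1
after  6: x0=0x00 x1=0xd8 x2=0xa7 x3=0xa7 x4=0xa7  N=1 Z=0
after  7: x0=0x00 x1=0xd8 x2=0xa7 x3=0x00 x4=0xa7  N=0 Z=1
after  8: x0=0xd8 x1=0xd8 x2=0xa7 x3=0x00 x4=0xa7  N=1 Z=0
after  9: x0=0x00 x1=0xd8 x2=0xa7 x3=0x00 x4=0xa7  N=0 Z=1
-- IRQ taken; context saved, return-PC = 10 --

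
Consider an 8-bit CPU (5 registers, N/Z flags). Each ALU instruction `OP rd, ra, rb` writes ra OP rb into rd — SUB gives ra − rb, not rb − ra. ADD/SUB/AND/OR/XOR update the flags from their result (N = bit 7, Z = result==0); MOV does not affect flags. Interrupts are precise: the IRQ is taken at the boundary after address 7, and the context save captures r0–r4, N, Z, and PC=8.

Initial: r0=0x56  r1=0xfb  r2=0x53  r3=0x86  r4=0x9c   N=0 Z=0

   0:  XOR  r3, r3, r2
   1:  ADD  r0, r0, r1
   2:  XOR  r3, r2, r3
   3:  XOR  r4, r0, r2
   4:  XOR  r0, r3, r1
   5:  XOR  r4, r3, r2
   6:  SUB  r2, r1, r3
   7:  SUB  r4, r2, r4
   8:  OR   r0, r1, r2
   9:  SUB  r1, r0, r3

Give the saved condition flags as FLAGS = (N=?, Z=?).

FLAGS = (N=1, Z=0)

after  0: r0=0x56 r1=0xfb r2=0x53 r3=0xd5 r4=0x9c  N=1 Z=0
after  1: r0=0x51 r1=0xfb r2=0x53 r3=0xd5 r4=0x9c  N=0 Z=0
after  2: r0=0x51 r1=0xfb r2=0x53 r3=0x86 r4=0x9c  N=1 Z=0
after  3: r0=0x51 r1=0xfb r2=0x53 r3=0x86 r4=0x02  N=0 Z=0
after  4: r0=0x7d r1=0xfb r2=0x53 r3=0x86 r4=0x02  N=0 Z=0
after  5: r0=0x7d r1=0xfb r2=0x53 r3=0x86 r4=0xd5  N=1 Z=0
after  6: r0=0x7d r1=0xfb r2=0x75 r3=0x86 r4=0xd5  N=0 Z=0
after  7: r0=0x7d r1=0xfb r2=0x75 r3=0x86 r4=0xa0  N=1 Z=0
-- IRQ taken; context saved, return-PC = 8 --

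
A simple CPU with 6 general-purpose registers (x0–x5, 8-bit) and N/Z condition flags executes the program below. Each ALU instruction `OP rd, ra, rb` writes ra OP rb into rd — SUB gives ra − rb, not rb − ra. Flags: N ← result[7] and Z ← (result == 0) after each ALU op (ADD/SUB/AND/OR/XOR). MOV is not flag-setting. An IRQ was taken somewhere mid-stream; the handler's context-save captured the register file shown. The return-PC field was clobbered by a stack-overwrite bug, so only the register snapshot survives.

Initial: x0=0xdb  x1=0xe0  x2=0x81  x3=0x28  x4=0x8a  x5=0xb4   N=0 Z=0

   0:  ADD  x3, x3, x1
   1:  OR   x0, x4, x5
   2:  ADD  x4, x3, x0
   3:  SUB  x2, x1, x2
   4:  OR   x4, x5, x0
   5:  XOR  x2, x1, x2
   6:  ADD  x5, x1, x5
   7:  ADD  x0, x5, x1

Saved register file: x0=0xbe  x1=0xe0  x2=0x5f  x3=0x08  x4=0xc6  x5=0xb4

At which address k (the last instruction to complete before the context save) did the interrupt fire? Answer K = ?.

after  0: x0=0xdb x1=0xe0 x2=0x81 x3=0x08 x4=0x8a x5=0xb4  N=0 Z=0
after  1: x0=0xbe x1=0xe0 x2=0x81 x3=0x08 x4=0x8a x5=0xb4  N=1 Z=0
after  2: x0=0xbe x1=0xe0 x2=0x81 x3=0x08 x4=0xc6 x5=0xb4  N=1 Z=0
after  3: x0=0xbe x1=0xe0 x2=0x5f x3=0x08 x4=0xc6 x5=0xb4  N=0 Z=0
-- IRQ taken; context saved, return-PC = 4 --

K = 3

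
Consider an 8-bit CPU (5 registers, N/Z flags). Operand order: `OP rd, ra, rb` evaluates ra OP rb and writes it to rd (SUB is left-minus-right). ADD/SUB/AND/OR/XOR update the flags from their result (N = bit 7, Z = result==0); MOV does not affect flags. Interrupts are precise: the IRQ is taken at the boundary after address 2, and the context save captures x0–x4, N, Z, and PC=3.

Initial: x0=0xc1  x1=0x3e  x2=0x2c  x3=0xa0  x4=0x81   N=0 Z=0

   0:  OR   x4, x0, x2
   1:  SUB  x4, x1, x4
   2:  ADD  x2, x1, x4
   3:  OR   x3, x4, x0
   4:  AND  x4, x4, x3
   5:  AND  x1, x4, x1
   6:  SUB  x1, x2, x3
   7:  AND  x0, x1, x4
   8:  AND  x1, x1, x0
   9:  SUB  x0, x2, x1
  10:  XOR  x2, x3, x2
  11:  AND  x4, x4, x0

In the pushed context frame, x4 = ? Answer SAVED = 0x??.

SAVED = 0x51

after  0: x0=0xc1 x1=0x3e x2=0x2c x3=0xa0 x4=0xed  N=1 Z=0
after  1: x0=0xc1 x1=0x3e x2=0x2c x3=0xa0 x4=0x51  N=0 Z=0
after  2: x0=0xc1 x1=0x3e x2=0x8f x3=0xa0 x4=0x51  N=1 Z=0
-- IRQ taken; context saved, return-PC = 3 --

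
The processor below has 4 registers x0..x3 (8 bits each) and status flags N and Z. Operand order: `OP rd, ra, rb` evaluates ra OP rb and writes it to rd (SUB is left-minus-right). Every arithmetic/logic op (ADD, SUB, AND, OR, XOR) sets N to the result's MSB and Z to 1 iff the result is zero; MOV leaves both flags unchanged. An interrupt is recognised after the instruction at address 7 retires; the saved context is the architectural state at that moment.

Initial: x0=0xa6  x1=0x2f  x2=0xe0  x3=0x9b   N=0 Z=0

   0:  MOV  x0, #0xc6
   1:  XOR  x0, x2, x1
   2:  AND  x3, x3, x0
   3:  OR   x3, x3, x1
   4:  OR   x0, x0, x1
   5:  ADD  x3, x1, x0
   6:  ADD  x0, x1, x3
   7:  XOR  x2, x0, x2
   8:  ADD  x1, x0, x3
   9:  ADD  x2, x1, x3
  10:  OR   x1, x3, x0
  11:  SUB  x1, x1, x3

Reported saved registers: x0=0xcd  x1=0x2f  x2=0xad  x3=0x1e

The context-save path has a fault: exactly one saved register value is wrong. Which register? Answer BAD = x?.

after  0: x0=0xc6 x1=0x2f x2=0xe0 x3=0x9b  N=0 Z=0
after  1: x0=0xcf x1=0x2f x2=0xe0 x3=0x9b  N=1 Z=0
after  2: x0=0xcf x1=0x2f x2=0xe0 x3=0x8b  N=1 Z=0
after  3: x0=0xcf x1=0x2f x2=0xe0 x3=0xaf  N=1 Z=0
after  4: x0=0xef x1=0x2f x2=0xe0 x3=0xaf  N=1 Z=0
after  5: x0=0xef x1=0x2f x2=0xe0 x3=0x1e  N=0 Z=0
after  6: x0=0x4d x1=0x2f x2=0xe0 x3=0x1e  N=0 Z=0
after  7: x0=0x4d x1=0x2f x2=0xad x3=0x1e  N=1 Z=0
-- IRQ taken; context saved, return-PC = 8 --
mismatch: x0: reported 0xcd vs actual 0x4d

BAD = x0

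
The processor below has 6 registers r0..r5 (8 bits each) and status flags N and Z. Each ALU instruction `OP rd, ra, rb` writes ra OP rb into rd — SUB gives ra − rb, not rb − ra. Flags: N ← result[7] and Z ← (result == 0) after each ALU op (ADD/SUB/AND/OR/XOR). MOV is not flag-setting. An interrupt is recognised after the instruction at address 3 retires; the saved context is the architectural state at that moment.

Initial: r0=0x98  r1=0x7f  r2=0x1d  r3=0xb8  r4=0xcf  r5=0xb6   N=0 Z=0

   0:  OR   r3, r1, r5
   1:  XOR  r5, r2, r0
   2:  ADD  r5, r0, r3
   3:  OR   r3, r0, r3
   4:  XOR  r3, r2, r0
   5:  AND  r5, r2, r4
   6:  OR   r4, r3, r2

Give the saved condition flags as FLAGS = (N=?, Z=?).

after  0: r0=0x98 r1=0x7f r2=0x1d r3=0xff r4=0xcf r5=0xb6  N=1 Z=0
after  1: r0=0x98 r1=0x7f r2=0x1d r3=0xff r4=0xcf r5=0x85  N=1 Z=0
after  2: r0=0x98 r1=0x7f r2=0x1d r3=0xff r4=0xcf r5=0x97  N=1 Z=0
after  3: r0=0x98 r1=0x7f r2=0x1d r3=0xff r4=0xcf r5=0x97  N=1 Z=0
-- IRQ taken; context saved, return-PC = 4 --

FLAGS = (N=1, Z=0)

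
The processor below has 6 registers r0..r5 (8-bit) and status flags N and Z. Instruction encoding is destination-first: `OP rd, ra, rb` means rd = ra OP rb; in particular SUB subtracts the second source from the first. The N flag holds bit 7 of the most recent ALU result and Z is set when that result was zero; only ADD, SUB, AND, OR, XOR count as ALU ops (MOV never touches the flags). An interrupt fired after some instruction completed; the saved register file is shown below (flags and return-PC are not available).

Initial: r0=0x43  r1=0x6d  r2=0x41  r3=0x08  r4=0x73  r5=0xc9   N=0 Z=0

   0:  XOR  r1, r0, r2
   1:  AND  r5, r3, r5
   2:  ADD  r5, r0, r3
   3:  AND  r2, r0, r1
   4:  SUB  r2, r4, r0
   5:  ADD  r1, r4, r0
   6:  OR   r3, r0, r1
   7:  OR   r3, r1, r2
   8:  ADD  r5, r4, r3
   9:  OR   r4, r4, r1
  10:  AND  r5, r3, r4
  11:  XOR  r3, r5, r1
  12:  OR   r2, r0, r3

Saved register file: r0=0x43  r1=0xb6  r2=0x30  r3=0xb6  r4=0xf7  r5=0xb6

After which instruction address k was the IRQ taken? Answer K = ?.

K = 10

after  0: r0=0x43 r1=0x02 r2=0x41 r3=0x08 r4=0x73 r5=0xc9  N=0 Z=0
after  1: r0=0x43 r1=0x02 r2=0x41 r3=0x08 r4=0x73 r5=0x08  N=0 Z=0
after  2: r0=0x43 r1=0x02 r2=0x41 r3=0x08 r4=0x73 r5=0x4b  N=0 Z=0
after  3: r0=0x43 r1=0x02 r2=0x02 r3=0x08 r4=0x73 r5=0x4b  N=0 Z=0
after  4: r0=0x43 r1=0x02 r2=0x30 r3=0x08 r4=0x73 r5=0x4b  N=0 Z=0
after  5: r0=0x43 r1=0xb6 r2=0x30 r3=0x08 r4=0x73 r5=0x4b  N=1 Z=0
after  6: r0=0x43 r1=0xb6 r2=0x30 r3=0xf7 r4=0x73 r5=0x4b  N=1 Z=0
after  7: r0=0x43 r1=0xb6 r2=0x30 r3=0xb6 r4=0x73 r5=0x4b  N=1 Z=0
after  8: r0=0x43 r1=0xb6 r2=0x30 r3=0xb6 r4=0x73 r5=0x29  N=0 Z=0
after  9: r0=0x43 r1=0xb6 r2=0x30 r3=0xb6 r4=0xf7 r5=0x29  N=1 Z=0
after 10: r0=0x43 r1=0xb6 r2=0x30 r3=0xb6 r4=0xf7 r5=0xb6  N=1 Z=0
-- IRQ taken; context saved, return-PC = 11 --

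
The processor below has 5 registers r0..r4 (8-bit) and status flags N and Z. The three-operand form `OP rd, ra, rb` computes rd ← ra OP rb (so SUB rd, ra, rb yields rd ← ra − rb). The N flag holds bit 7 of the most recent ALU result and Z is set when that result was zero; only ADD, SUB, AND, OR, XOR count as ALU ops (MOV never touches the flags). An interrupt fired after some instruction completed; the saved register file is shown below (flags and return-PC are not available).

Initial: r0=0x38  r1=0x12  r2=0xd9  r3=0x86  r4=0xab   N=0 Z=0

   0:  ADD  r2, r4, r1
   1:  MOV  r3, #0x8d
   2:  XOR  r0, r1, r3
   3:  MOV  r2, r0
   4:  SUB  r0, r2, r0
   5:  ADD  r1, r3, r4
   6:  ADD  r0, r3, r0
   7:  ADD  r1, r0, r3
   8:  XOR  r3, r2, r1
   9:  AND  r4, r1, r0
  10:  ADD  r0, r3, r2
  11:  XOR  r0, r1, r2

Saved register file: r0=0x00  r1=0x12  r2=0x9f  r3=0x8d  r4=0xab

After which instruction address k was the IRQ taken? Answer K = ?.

after  0: r0=0x38 r1=0x12 r2=0xbd r3=0x86 r4=0xab  N=1 Z=0
after  1: r0=0x38 r1=0x12 r2=0xbd r3=0x8d r4=0xab  N=1 Z=0
after  2: r0=0x9f r1=0x12 r2=0xbd r3=0x8d r4=0xab  N=1 Z=0
after  3: r0=0x9f r1=0x12 r2=0x9f r3=0x8d r4=0xab  N=1 Z=0
after  4: r0=0x00 r1=0x12 r2=0x9f r3=0x8d r4=0xab  N=0 Z=1
-- IRQ taken; context saved, return-PC = 5 --

K = 4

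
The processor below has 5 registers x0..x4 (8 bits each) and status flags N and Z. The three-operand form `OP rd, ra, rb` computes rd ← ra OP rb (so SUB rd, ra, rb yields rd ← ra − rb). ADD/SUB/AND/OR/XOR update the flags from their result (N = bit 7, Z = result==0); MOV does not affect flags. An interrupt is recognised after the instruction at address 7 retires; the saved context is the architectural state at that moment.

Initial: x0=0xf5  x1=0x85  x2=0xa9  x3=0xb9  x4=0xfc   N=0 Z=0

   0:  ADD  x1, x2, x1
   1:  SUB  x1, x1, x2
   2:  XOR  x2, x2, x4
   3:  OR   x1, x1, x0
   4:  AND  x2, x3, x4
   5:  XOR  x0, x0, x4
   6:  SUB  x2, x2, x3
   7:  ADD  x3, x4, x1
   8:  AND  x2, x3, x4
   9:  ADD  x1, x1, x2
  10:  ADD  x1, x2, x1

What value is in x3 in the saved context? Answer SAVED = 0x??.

after  0: x0=0xf5 x1=0x2e x2=0xa9 x3=0xb9 x4=0xfc  N=0 Z=0
after  1: x0=0xf5 x1=0x85 x2=0xa9 x3=0xb9 x4=0xfc  N=1 Z=0
after  2: x0=0xf5 x1=0x85 x2=0x55 x3=0xb9 x4=0xfc  N=0 Z=0
after  3: x0=0xf5 x1=0xf5 x2=0x55 x3=0xb9 x4=0xfc  N=1 Z=0
after  4: x0=0xf5 x1=0xf5 x2=0xb8 x3=0xb9 x4=0xfc  N=1 Z=0
after  5: x0=0x09 x1=0xf5 x2=0xb8 x3=0xb9 x4=0xfc  N=0 Z=0
after  6: x0=0x09 x1=0xf5 x2=0xff x3=0xb9 x4=0xfc  N=1 Z=0
after  7: x0=0x09 x1=0xf5 x2=0xff x3=0xf1 x4=0xfc  N=1 Z=0
-- IRQ taken; context saved, return-PC = 8 --

SAVED = 0xf1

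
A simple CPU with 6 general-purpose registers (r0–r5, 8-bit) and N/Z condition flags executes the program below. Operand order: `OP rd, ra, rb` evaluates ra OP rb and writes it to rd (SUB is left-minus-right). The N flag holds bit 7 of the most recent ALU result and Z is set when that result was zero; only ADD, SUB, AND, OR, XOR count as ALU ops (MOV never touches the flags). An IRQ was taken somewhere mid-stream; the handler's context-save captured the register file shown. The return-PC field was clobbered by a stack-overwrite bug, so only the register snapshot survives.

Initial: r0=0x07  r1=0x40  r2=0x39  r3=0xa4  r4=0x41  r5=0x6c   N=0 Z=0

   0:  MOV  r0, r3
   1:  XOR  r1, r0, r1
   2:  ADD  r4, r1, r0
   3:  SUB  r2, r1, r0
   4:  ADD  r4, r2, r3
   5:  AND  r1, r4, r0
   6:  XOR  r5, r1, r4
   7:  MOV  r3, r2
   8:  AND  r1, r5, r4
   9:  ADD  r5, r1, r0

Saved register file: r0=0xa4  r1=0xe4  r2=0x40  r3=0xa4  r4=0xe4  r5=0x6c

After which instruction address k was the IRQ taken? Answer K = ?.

K = 4

after  0: r0=0xa4 r1=0x40 r2=0x39 r3=0xa4 r4=0x41 r5=0x6c  N=0 Z=0
after  1: r0=0xa4 r1=0xe4 r2=0x39 r3=0xa4 r4=0x41 r5=0x6c  N=1 Z=0
after  2: r0=0xa4 r1=0xe4 r2=0x39 r3=0xa4 r4=0x88 r5=0x6c  N=1 Z=0
after  3: r0=0xa4 r1=0xe4 r2=0x40 r3=0xa4 r4=0x88 r5=0x6c  N=0 Z=0
after  4: r0=0xa4 r1=0xe4 r2=0x40 r3=0xa4 r4=0xe4 r5=0x6c  N=1 Z=0
-- IRQ taken; context saved, return-PC = 5 --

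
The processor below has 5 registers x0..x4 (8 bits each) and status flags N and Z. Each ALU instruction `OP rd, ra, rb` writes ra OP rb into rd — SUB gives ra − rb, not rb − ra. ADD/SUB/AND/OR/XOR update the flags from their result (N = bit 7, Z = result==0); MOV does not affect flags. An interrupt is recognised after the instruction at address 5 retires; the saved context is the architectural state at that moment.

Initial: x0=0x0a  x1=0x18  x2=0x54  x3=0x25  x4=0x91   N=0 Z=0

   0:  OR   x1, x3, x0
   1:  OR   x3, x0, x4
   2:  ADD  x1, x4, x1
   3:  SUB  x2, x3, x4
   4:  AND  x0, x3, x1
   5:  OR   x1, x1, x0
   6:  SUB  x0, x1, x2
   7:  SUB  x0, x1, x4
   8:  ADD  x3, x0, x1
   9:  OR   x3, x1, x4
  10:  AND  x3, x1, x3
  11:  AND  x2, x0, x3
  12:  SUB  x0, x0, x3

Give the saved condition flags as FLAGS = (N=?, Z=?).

FLAGS = (N=1, Z=0)

after  0: x0=0x0a x1=0x2f x2=0x54 x3=0x25 x4=0x91  N=0 Z=0
after  1: x0=0x0a x1=0x2f x2=0x54 x3=0x9b x4=0x91  N=1 Z=0
after  2: x0=0x0a x1=0xc0 x2=0x54 x3=0x9b x4=0x91  N=1 Z=0
after  3: x0=0x0a x1=0xc0 x2=0x0a x3=0x9b x4=0x91  N=0 Z=0
after  4: x0=0x80 x1=0xc0 x2=0x0a x3=0x9b x4=0x91  N=1 Z=0
after  5: x0=0x80 x1=0xc0 x2=0x0a x3=0x9b x4=0x91  N=1 Z=0
-- IRQ taken; context saved, return-PC = 6 --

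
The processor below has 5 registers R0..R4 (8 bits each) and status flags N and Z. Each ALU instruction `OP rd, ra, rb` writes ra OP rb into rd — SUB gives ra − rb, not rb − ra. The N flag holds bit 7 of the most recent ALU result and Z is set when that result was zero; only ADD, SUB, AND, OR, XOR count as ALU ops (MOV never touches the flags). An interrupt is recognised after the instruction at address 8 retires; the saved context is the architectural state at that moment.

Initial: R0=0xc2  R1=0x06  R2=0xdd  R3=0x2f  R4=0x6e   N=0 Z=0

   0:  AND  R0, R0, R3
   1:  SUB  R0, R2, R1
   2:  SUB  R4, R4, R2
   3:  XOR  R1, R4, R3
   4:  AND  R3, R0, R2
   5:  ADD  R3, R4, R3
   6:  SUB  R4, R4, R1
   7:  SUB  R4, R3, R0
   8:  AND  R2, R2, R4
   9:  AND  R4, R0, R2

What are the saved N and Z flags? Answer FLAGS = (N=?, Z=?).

after  0: R0=0x02 R1=0x06 R2=0xdd R3=0x2f R4=0x6e  N=0 Z=0
after  1: R0=0xd7 R1=0x06 R2=0xdd R3=0x2f R4=0x6e  N=1 Z=0
after  2: R0=0xd7 R1=0x06 R2=0xdd R3=0x2f R4=0x91  N=1 Z=0
after  3: R0=0xd7 R1=0xbe R2=0xdd R3=0x2f R4=0x91  N=1 Z=0
after  4: R0=0xd7 R1=0xbe R2=0xdd R3=0xd5 R4=0x91  N=1 Z=0
after  5: R0=0xd7 R1=0xbe R2=0xdd R3=0x66 R4=0x91  N=0 Z=0
after  6: R0=0xd7 R1=0xbe R2=0xdd R3=0x66 R4=0xd3  N=1 Z=0
after  7: R0=0xd7 R1=0xbe R2=0xdd R3=0x66 R4=0x8f  N=1 Z=0
after  8: R0=0xd7 R1=0xbe R2=0x8d R3=0x66 R4=0x8f  N=1 Z=0
-- IRQ taken; context saved, return-PC = 9 --

FLAGS = (N=1, Z=0)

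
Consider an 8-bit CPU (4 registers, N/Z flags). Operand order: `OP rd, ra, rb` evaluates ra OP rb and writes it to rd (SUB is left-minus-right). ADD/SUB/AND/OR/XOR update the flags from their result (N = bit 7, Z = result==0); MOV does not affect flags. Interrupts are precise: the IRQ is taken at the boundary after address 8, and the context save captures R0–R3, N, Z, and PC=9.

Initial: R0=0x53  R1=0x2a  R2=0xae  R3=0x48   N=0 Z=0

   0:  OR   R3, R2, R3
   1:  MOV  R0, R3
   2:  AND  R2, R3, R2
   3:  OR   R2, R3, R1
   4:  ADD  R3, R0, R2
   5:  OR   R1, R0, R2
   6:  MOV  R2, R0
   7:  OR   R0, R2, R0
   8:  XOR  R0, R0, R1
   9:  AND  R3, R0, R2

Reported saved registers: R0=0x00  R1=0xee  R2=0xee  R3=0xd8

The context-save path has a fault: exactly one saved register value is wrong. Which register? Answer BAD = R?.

BAD = R3

after  0: R0=0x53 R1=0x2a R2=0xae R3=0xee  N=1 Z=0
after  1: R0=0xee R1=0x2a R2=0xae R3=0xee  N=1 Z=0
after  2: R0=0xee R1=0x2a R2=0xae R3=0xee  N=1 Z=0
after  3: R0=0xee R1=0x2a R2=0xee R3=0xee  N=1 Z=0
after  4: R0=0xee R1=0x2a R2=0xee R3=0xdc  N=1 Z=0
after  5: R0=0xee R1=0xee R2=0xee R3=0xdc  N=1 Z=0
after  6: R0=0xee R1=0xee R2=0xee R3=0xdc  N=1 Z=0
after  7: R0=0xee R1=0xee R2=0xee R3=0xdc  N=1 Z=0
after  8: R0=0x00 R1=0xee R2=0xee R3=0xdc  N=0 Z=1
-- IRQ taken; context saved, return-PC = 9 --
mismatch: R3: reported 0xd8 vs actual 0xdc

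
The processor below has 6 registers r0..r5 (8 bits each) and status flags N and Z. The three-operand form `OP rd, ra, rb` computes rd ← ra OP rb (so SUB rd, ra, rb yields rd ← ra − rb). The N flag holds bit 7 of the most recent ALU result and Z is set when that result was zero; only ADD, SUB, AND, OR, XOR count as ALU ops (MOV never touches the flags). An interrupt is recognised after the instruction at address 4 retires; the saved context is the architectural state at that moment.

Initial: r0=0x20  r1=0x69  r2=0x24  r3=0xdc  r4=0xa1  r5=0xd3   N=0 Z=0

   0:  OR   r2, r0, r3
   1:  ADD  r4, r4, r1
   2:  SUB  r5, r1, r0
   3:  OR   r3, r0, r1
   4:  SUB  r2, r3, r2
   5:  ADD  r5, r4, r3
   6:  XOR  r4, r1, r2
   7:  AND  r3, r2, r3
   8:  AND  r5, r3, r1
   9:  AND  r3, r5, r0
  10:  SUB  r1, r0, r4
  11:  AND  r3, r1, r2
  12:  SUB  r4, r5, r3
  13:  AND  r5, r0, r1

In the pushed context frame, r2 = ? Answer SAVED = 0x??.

SAVED = 0x6d

after  0: r0=0x20 r1=0x69 r2=0xfc r3=0xdc r4=0xa1 r5=0xd3  N=1 Z=0
after  1: r0=0x20 r1=0x69 r2=0xfc r3=0xdc r4=0x0a r5=0xd3  N=0 Z=0
after  2: r0=0x20 r1=0x69 r2=0xfc r3=0xdc r4=0x0a r5=0x49  N=0 Z=0
after  3: r0=0x20 r1=0x69 r2=0xfc r3=0x69 r4=0x0a r5=0x49  N=0 Z=0
after  4: r0=0x20 r1=0x69 r2=0x6d r3=0x69 r4=0x0a r5=0x49  N=0 Z=0
-- IRQ taken; context saved, return-PC = 5 --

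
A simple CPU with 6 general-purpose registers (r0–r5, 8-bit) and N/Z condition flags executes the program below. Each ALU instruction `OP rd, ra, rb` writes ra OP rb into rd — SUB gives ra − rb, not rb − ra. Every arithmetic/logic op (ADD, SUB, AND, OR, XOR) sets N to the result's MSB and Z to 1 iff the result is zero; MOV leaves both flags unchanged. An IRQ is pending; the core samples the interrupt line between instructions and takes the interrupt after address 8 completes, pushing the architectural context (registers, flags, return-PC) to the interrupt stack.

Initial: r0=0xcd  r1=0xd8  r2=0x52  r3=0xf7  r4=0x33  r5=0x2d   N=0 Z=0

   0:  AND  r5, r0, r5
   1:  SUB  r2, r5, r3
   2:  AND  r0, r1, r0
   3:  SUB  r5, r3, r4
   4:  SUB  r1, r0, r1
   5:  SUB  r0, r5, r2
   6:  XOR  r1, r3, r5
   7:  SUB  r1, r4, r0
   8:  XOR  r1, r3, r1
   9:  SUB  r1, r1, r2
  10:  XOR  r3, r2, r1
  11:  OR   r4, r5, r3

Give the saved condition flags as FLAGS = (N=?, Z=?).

FLAGS = (N=0, Z=0)

after  0: r0=0xcd r1=0xd8 r2=0x52 r3=0xf7 r4=0x33 r5=0x0d  N=0 Z=0
after  1: r0=0xcd r1=0xd8 r2=0x16 r3=0xf7 r4=0x33 r5=0x0d  N=0 Z=0
after  2: r0=0xc8 r1=0xd8 r2=0x16 r3=0xf7 r4=0x33 r5=0x0d  N=1 Z=0
after  3: r0=0xc8 r1=0xd8 r2=0x16 r3=0xf7 r4=0x33 r5=0xc4  N=1 Z=0
after  4: r0=0xc8 r1=0xf0 r2=0x16 r3=0xf7 r4=0x33 r5=0xc4  N=1 Z=0
after  5: r0=0xae r1=0xf0 r2=0x16 r3=0xf7 r4=0x33 r5=0xc4  N=1 Z=0
after  6: r0=0xae r1=0x33 r2=0x16 r3=0xf7 r4=0x33 r5=0xc4  N=0 Z=0
after  7: r0=0xae r1=0x85 r2=0x16 r3=0xf7 r4=0x33 r5=0xc4  N=1 Z=0
after  8: r0=0xae r1=0x72 r2=0x16 r3=0xf7 r4=0x33 r5=0xc4  N=0 Z=0
-- IRQ taken; context saved, return-PC = 9 --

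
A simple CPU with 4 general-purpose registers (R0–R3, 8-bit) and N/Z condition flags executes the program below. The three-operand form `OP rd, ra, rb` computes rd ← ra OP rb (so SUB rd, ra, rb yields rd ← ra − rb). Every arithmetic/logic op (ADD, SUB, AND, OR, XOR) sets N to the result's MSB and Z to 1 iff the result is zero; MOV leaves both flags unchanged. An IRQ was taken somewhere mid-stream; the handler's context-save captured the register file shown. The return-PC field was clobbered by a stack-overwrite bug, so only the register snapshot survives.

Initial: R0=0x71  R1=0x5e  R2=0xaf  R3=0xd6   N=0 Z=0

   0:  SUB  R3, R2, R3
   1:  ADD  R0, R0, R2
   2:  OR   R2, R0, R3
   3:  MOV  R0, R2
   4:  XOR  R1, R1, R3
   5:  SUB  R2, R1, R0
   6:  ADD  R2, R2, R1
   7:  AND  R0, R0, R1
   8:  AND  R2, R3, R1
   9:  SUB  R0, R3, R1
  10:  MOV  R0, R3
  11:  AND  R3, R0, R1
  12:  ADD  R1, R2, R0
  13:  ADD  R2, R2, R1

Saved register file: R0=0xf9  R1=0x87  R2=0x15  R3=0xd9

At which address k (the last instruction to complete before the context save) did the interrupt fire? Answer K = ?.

K = 6

after  0: R0=0x71 R1=0x5e R2=0xaf R3=0xd9  N=1 Z=0
after  1: R0=0x20 R1=0x5e R2=0xaf R3=0xd9  N=0 Z=0
after  2: R0=0x20 R1=0x5e R2=0xf9 R3=0xd9  N=1 Z=0
after  3: R0=0xf9 R1=0x5e R2=0xf9 R3=0xd9  N=1 Z=0
after  4: R0=0xf9 R1=0x87 R2=0xf9 R3=0xd9  N=1 Z=0
after  5: R0=0xf9 R1=0x87 R2=0x8e R3=0xd9  N=1 Z=0
after  6: R0=0xf9 R1=0x87 R2=0x15 R3=0xd9  N=0 Z=0
-- IRQ taken; context saved, return-PC = 7 --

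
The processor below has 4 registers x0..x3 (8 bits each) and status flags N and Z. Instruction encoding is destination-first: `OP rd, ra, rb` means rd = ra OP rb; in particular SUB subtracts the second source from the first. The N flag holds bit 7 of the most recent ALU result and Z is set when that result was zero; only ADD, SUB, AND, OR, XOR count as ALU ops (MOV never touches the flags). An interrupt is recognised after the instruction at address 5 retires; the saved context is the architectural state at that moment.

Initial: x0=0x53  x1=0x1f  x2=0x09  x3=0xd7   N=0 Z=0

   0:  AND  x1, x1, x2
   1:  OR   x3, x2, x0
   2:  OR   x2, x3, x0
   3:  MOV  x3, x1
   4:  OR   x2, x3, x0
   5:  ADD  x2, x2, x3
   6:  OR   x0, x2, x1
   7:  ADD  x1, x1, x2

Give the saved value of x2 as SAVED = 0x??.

SAVED = 0x64

after  0: x0=0x53 x1=0x09 x2=0x09 x3=0xd7  N=0 Z=0
after  1: x0=0x53 x1=0x09 x2=0x09 x3=0x5b  N=0 Z=0
after  2: x0=0x53 x1=0x09 x2=0x5b x3=0x5b  N=0 Z=0
after  3: x0=0x53 x1=0x09 x2=0x5b x3=0x09  N=0 Z=0
after  4: x0=0x53 x1=0x09 x2=0x5b x3=0x09  N=0 Z=0
after  5: x0=0x53 x1=0x09 x2=0x64 x3=0x09  N=0 Z=0
-- IRQ taken; context saved, return-PC = 6 --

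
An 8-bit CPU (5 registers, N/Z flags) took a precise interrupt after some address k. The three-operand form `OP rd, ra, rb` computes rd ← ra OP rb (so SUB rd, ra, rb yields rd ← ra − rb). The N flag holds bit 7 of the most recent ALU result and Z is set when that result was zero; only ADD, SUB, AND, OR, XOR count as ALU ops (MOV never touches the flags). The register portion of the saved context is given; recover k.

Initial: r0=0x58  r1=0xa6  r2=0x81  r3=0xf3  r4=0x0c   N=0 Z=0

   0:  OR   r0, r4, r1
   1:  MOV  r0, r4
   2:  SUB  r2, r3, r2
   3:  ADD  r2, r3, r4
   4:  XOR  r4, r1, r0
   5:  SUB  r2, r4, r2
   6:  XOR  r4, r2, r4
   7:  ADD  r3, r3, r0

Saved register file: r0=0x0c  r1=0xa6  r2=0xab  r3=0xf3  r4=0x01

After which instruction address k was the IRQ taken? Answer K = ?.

K = 6

after  0: r0=0xae r1=0xa6 r2=0x81 r3=0xf3 r4=0x0c  N=1 Z=0
after  1: r0=0x0c r1=0xa6 r2=0x81 r3=0xf3 r4=0x0c  N=1 Z=0
after  2: r0=0x0c r1=0xa6 r2=0x72 r3=0xf3 r4=0x0c  N=0 Z=0
after  3: r0=0x0c r1=0xa6 r2=0xff r3=0xf3 r4=0x0c  N=1 Z=0
after  4: r0=0x0c r1=0xa6 r2=0xff r3=0xf3 r4=0xaa  N=1 Z=0
after  5: r0=0x0c r1=0xa6 r2=0xab r3=0xf3 r4=0xaa  N=1 Z=0
after  6: r0=0x0c r1=0xa6 r2=0xab r3=0xf3 r4=0x01  N=0 Z=0
-- IRQ taken; context saved, return-PC = 7 --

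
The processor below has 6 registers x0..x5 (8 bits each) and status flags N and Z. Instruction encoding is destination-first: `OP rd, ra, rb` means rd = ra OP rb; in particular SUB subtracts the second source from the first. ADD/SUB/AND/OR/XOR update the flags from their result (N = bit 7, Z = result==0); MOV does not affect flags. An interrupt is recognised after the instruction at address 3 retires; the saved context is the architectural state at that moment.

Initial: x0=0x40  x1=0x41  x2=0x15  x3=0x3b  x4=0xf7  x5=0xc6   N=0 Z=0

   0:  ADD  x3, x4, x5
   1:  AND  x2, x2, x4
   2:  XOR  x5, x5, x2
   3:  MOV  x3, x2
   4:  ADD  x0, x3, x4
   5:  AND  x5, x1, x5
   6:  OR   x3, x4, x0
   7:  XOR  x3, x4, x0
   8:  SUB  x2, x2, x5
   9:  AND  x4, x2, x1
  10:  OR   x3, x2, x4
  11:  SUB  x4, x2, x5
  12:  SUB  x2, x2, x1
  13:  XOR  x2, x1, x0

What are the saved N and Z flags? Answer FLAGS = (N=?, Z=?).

after  0: x0=0x40 x1=0x41 x2=0x15 x3=0xbd x4=0xf7 x5=0xc6  N=1 Z=0
after  1: x0=0x40 x1=0x41 x2=0x15 x3=0xbd x4=0xf7 x5=0xc6  N=0 Z=0
after  2: x0=0x40 x1=0x41 x2=0x15 x3=0xbd x4=0xf7 x5=0xd3  N=1 Z=0
after  3: x0=0x40 x1=0x41 x2=0x15 x3=0x15 x4=0xf7 x5=0xd3  N=1 Z=0
-- IRQ taken; context saved, return-PC = 4 --

FLAGS = (N=1, Z=0)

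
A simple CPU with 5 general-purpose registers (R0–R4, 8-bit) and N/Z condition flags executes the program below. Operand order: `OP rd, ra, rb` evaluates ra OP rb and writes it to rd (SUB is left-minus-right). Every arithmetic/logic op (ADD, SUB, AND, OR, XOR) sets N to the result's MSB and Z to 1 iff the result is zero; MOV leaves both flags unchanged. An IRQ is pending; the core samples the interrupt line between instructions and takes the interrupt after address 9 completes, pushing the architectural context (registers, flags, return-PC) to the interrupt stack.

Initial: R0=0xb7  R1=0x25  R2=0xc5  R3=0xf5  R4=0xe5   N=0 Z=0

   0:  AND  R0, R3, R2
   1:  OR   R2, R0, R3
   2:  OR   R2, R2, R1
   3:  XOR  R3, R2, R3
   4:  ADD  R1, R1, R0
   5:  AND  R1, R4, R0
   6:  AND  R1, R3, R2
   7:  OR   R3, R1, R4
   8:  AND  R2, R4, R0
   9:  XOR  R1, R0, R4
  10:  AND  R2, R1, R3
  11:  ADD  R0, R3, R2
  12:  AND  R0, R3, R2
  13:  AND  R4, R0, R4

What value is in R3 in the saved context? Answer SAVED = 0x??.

SAVED = 0xe5

after  0: R0=0xc5 R1=0x25 R2=0xc5 R3=0xf5 R4=0xe5  N=1 Z=0
after  1: R0=0xc5 R1=0x25 R2=0xf5 R3=0xf5 R4=0xe5  N=1 Z=0
after  2: R0=0xc5 R1=0x25 R2=0xf5 R3=0xf5 R4=0xe5  N=1 Z=0
after  3: R0=0xc5 R1=0x25 R2=0xf5 R3=0x00 R4=0xe5  N=0 Z=1
after  4: R0=0xc5 R1=0xea R2=0xf5 R3=0x00 R4=0xe5  N=1 Z=0
after  5: R0=0xc5 R1=0xc5 R2=0xf5 R3=0x00 R4=0xe5  N=1 Z=0
after  6: R0=0xc5 R1=0x00 R2=0xf5 R3=0x00 R4=0xe5  N=0 Z=1
after  7: R0=0xc5 R1=0x00 R2=0xf5 R3=0xe5 R4=0xe5  N=1 Z=0
after  8: R0=0xc5 R1=0x00 R2=0xc5 R3=0xe5 R4=0xe5  N=1 Z=0
after  9: R0=0xc5 R1=0x20 R2=0xc5 R3=0xe5 R4=0xe5  N=0 Z=0
-- IRQ taken; context saved, return-PC = 10 --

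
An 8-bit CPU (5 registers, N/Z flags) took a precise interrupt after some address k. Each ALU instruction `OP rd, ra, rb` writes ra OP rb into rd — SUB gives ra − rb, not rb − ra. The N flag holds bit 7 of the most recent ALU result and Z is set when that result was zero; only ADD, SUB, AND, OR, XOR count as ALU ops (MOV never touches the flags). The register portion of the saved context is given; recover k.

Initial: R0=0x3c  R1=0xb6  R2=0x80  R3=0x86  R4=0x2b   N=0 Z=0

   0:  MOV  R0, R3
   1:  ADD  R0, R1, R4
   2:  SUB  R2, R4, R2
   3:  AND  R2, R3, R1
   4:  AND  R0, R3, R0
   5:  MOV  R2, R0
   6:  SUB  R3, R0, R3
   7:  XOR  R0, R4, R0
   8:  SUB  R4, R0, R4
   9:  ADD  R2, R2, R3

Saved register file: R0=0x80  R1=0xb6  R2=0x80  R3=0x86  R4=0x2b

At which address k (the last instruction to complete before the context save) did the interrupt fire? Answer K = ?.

K = 5

after  0: R0=0x86 R1=0xb6 R2=0x80 R3=0x86 R4=0x2b  N=0 Z=0
after  1: R0=0xe1 R1=0xb6 R2=0x80 R3=0x86 R4=0x2b  N=1 Z=0
after  2: R0=0xe1 R1=0xb6 R2=0xab R3=0x86 R4=0x2b  N=1 Z=0
after  3: R0=0xe1 R1=0xb6 R2=0x86 R3=0x86 R4=0x2b  N=1 Z=0
after  4: R0=0x80 R1=0xb6 R2=0x86 R3=0x86 R4=0x2b  N=1 Z=0
after  5: R0=0x80 R1=0xb6 R2=0x80 R3=0x86 R4=0x2b  N=1 Z=0
-- IRQ taken; context saved, return-PC = 6 --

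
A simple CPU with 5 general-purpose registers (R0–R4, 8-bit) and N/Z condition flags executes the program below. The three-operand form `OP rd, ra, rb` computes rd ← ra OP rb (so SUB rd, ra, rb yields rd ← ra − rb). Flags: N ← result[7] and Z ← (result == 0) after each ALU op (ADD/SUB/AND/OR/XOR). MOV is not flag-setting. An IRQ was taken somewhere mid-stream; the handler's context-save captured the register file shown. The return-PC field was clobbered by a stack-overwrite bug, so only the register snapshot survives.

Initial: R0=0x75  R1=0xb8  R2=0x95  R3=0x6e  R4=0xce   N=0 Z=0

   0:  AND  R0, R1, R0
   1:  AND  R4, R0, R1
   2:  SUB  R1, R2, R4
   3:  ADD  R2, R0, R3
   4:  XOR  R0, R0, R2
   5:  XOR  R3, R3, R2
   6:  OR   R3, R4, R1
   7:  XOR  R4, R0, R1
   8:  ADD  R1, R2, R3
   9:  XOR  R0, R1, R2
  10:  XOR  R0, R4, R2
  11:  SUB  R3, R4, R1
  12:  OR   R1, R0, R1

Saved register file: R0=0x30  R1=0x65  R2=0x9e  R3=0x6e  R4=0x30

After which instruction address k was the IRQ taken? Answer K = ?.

K = 3

after  0: R0=0x30 R1=0xb8 R2=0x95 R3=0x6e R4=0xce  N=0 Z=0
after  1: R0=0x30 R1=0xb8 R2=0x95 R3=0x6e R4=0x30  N=0 Z=0
after  2: R0=0x30 R1=0x65 R2=0x95 R3=0x6e R4=0x30  N=0 Z=0
after  3: R0=0x30 R1=0x65 R2=0x9e R3=0x6e R4=0x30  N=1 Z=0
-- IRQ taken; context saved, return-PC = 4 --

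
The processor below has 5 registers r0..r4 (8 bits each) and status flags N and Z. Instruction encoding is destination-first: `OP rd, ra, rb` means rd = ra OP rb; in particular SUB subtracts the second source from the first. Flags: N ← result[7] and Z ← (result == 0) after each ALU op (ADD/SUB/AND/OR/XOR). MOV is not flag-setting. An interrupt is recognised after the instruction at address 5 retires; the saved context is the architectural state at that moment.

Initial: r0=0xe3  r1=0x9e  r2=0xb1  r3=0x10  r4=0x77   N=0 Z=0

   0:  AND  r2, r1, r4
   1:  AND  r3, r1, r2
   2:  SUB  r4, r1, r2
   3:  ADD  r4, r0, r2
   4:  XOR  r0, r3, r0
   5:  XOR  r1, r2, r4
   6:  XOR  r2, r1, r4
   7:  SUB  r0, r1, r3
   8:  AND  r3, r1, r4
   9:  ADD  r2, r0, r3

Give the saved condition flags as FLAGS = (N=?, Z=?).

FLAGS = (N=1, Z=0)

after  0: r0=0xe3 r1=0x9e r2=0x16 r3=0x10 r4=0x77  N=0 Z=0
after  1: r0=0xe3 r1=0x9e r2=0x16 r3=0x16 r4=0x77  N=0 Z=0
after  2: r0=0xe3 r1=0x9e r2=0x16 r3=0x16 r4=0x88  N=1 Z=0
after  3: r0=0xe3 r1=0x9e r2=0x16 r3=0x16 r4=0xf9  N=1 Z=0
after  4: r0=0xf5 r1=0x9e r2=0x16 r3=0x16 r4=0xf9  N=1 Z=0
after  5: r0=0xf5 r1=0xef r2=0x16 r3=0x16 r4=0xf9  N=1 Z=0
-- IRQ taken; context saved, return-PC = 6 --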